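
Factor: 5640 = 2^3*3^1*5^1*47^1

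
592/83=7 + 11/83 = 7.13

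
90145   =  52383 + 37762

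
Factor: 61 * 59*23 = 82777 =23^1*59^1 *61^1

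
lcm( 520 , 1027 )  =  41080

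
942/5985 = 314/1995 = 0.16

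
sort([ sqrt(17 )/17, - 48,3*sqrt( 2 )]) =[-48,sqrt( 17 ) /17 , 3 * sqrt( 2) ] 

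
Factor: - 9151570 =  - 2^1*5^1*915157^1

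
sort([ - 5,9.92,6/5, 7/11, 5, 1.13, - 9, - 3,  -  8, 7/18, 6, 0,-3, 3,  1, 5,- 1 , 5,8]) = [ - 9,-8, - 5, - 3, - 3, - 1,0,7/18,7/11, 1, 1.13,6/5,3, 5 , 5,5, 6,8, 9.92 ] 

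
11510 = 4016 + 7494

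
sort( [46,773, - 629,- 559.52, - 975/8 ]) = [  -  629,-559.52,-975/8, 46,  773 ] 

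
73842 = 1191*62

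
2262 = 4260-1998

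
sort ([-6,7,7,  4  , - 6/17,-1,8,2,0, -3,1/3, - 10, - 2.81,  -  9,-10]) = [ - 10,  -  10,-9,-6, - 3,-2.81, - 1,-6/17,0,1/3,2, 4, 7,7, 8 ]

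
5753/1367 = 5753/1367 = 4.21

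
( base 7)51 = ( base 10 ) 36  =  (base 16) 24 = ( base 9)40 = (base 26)1a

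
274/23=274/23 = 11.91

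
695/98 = 695/98  =  7.09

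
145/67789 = 145/67789 = 0.00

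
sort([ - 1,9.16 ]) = [ - 1,9.16 ]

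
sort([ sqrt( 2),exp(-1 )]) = [ exp(-1 ), sqrt( 2 ) ]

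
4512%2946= 1566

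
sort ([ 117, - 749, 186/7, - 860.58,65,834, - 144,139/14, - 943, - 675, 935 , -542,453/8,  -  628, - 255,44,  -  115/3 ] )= [ - 943, - 860.58 , - 749, - 675,-628, - 542, - 255,  -  144 , - 115/3, 139/14, 186/7,44, 453/8,65, 117,834,935]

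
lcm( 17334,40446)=121338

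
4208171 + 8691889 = 12900060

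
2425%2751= 2425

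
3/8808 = 1/2936 = 0.00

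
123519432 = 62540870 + 60978562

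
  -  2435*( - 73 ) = 177755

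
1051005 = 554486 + 496519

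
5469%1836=1797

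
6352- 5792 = 560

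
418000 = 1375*304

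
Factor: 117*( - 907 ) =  - 3^2*13^1*907^1= - 106119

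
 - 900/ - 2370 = 30/79= 0.38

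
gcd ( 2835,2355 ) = 15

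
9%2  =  1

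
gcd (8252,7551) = 1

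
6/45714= 1/7619 = 0.00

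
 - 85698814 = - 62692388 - 23006426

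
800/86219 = 800/86219 = 0.01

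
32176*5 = 160880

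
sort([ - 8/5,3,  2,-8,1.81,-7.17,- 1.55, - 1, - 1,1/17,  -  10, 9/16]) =[ - 10, - 8, - 7.17,-8/5,-1.55,-1, - 1, 1/17,9/16,1.81,2, 3]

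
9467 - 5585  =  3882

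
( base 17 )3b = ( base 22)2I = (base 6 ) 142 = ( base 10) 62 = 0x3E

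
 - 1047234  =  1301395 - 2348629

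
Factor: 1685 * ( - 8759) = -14758915 =- 5^1 * 19^1*337^1*461^1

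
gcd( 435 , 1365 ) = 15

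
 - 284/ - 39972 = 71/9993 = 0.01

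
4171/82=4171/82  =  50.87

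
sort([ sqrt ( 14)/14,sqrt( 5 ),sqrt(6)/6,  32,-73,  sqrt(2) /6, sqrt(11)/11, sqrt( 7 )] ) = [ - 73,sqrt( 2 )/6,sqrt( 14)/14,sqrt( 11)/11,sqrt( 6)/6,sqrt( 5),sqrt( 7),32 ]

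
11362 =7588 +3774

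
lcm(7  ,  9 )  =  63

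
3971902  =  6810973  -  2839071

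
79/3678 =79/3678  =  0.02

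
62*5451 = 337962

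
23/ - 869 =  - 23/869 = -0.03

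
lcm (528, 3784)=22704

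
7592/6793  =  7592/6793= 1.12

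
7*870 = 6090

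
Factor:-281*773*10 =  - 2^1*5^1*281^1*773^1=   - 2172130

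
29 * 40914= 1186506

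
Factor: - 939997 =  - 939997^1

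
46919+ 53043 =99962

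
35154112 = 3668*9584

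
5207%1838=1531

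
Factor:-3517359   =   - 3^1 * 73^1*16061^1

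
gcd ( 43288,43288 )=43288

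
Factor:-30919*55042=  - 1701843598 =- 2^1 * 7^2 * 13^1* 29^1 * 73^1*631^1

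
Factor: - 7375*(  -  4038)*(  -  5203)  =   - 154946640750 = - 2^1*3^1*5^3*11^2*43^1 * 59^1*673^1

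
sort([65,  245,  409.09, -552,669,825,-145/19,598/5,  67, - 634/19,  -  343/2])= [-552, - 343/2, - 634/19,  -  145/19, 65,67,598/5,245, 409.09, 669, 825] 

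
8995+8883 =17878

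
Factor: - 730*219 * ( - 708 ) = 2^3*3^2 * 5^1 * 59^1 * 73^2 = 113187960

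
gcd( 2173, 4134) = 53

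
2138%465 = 278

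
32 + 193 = 225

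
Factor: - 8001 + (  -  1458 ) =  - 9459 = - 3^2*1051^1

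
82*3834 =314388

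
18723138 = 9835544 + 8887594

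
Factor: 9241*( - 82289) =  - 19^1 * 61^1*71^1*9241^1 = - 760432649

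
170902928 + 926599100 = 1097502028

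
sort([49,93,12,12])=[12,12, 49, 93]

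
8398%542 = 268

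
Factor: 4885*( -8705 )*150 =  - 2^1*3^1*5^4 * 977^1*1741^1= - 6378588750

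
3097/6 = 516+1/6 = 516.17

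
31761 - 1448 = 30313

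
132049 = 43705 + 88344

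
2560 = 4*640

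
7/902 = 7/902 = 0.01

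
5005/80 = 62 + 9/16 =62.56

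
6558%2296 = 1966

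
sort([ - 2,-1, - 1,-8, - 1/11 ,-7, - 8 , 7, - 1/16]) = [ - 8, - 8, - 7, - 2, - 1, - 1, - 1/11, -1/16,7] 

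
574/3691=574/3691 = 0.16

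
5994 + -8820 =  - 2826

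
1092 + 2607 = 3699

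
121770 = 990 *123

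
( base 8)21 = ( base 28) h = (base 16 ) 11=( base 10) 17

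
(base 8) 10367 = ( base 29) 54M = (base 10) 4343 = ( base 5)114333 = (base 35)3J3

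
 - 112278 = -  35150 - 77128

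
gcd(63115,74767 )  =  971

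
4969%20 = 9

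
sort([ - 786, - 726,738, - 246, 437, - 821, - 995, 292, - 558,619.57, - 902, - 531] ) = [ - 995, - 902,  -  821, - 786, -726, - 558, - 531 , - 246,292, 437,619.57, 738 ] 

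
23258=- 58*( - 401 ) 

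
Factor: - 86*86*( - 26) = 192296 = 2^3*13^1*43^2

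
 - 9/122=-1 + 113/122  =  - 0.07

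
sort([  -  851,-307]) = [  -  851, - 307]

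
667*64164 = 42797388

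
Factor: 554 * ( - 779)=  - 2^1*19^1*41^1 *277^1 = - 431566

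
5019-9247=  - 4228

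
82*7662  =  628284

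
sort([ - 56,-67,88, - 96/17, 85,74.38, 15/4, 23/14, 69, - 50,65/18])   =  [-67,  -  56, - 50, - 96/17,23/14,  65/18,15/4,  69,74.38,85, 88] 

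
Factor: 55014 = 2^1*3^1*53^1*173^1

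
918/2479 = 918/2479  =  0.37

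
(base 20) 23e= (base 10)874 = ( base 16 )36A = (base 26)17G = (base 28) 136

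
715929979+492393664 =1208323643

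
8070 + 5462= 13532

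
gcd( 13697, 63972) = 1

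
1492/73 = 20 + 32/73 = 20.44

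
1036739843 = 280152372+756587471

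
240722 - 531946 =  - 291224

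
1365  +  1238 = 2603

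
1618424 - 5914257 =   -  4295833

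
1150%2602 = 1150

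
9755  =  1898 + 7857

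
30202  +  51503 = 81705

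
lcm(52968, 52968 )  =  52968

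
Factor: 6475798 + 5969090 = 2^3*3^1*31^1*43^1*389^1 = 12444888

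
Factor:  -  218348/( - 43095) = 76/15 = 2^2 * 3^( - 1 ) * 5^( - 1 )*19^1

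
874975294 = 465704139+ 409271155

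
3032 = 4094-1062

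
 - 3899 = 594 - 4493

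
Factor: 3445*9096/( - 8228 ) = -7833930/2057 =- 2^1*3^1*5^1*11^(-2 )*13^1*17^( - 1 )*53^1*379^1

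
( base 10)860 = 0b1101011100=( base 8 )1534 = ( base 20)230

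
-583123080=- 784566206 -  - 201443126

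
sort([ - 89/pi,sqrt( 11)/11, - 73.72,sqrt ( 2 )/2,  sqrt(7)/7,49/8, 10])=[-73.72, - 89/pi,sqrt (11 )/11,sqrt( 7)/7,sqrt( 2 )/2,49/8, 10]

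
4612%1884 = 844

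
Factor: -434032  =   - 2^4*27127^1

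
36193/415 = 36193/415 = 87.21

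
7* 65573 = 459011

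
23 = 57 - 34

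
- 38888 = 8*( - 4861) 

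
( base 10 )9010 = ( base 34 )7R0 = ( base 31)9bk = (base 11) 6851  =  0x2332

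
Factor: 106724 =2^2*26681^1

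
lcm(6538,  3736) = 26152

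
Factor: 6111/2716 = 9/4 = 2^(-2) * 3^2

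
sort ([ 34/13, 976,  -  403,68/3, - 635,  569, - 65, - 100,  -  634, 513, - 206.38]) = [  -  635,  -  634, - 403, -206.38, - 100,  -  65,34/13,68/3,513,  569, 976 ]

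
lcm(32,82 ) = 1312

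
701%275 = 151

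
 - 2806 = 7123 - 9929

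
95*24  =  2280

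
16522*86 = 1420892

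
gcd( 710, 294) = 2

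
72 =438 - 366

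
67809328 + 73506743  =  141316071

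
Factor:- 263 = - 263^1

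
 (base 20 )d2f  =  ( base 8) 12207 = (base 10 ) 5255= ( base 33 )4r8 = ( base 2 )1010010000111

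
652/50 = 326/25  =  13.04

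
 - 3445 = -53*65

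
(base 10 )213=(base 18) bf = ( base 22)9F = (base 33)6F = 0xd5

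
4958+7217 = 12175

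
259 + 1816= 2075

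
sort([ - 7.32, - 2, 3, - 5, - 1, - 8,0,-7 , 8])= [ - 8, - 7.32, - 7 ,- 5 , - 2, - 1,0, 3, 8] 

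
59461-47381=12080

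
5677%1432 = 1381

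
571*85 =48535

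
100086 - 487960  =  -387874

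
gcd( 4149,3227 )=461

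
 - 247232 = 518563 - 765795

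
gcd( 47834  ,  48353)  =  1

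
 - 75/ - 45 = 5/3 = 1.67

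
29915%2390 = 1235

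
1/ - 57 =-1/57 = - 0.02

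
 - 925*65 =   -  60125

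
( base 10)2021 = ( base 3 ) 2202212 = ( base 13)bc6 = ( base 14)A45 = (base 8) 3745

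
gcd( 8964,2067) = 3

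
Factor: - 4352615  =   - 5^1*19^1*45817^1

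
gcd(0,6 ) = 6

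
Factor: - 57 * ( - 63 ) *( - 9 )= - 32319 = - 3^5*7^1*19^1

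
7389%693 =459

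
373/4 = 373/4 = 93.25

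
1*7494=7494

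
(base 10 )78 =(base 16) 4E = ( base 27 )2O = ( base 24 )36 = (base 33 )2c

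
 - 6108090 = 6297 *( - 970 ) 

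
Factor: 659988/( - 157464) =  - 679/162=- 2^(-1)*3^( - 4 )*7^1*97^1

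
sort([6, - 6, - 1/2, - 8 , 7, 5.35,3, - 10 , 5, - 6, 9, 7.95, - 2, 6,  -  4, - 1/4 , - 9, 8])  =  [ - 10, - 9, -8, - 6, - 6, - 4, - 2, - 1/2, - 1/4, 3, 5, 5.35,6,6, 7,7.95, 8, 9]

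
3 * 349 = 1047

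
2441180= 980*2491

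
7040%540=20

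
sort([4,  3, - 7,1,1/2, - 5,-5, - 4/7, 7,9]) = [ - 7,  -  5,-5 , - 4/7,1/2, 1,3,4, 7,9 ]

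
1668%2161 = 1668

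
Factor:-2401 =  -7^4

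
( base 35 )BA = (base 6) 1455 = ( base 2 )110001011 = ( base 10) 395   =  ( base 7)1103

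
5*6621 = 33105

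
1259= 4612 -3353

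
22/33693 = 2/3063=0.00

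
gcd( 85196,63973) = 19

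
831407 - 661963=169444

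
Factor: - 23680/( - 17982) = 320/243 = 2^6*3^( - 5 )*5^1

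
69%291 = 69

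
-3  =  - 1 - 2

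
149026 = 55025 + 94001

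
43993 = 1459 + 42534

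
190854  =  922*207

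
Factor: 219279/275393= 3^1* 19^1 * 3847^1*275393^(- 1 )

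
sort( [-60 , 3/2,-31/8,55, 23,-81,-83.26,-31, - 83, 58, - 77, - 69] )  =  [-83.26, - 83,  -  81,-77 , - 69, - 60,-31, - 31/8,3/2,23, 55,  58]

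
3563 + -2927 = 636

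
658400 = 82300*8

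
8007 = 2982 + 5025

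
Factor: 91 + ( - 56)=5^1*7^1 = 35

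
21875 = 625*35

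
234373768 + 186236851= 420610619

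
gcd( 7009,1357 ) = 1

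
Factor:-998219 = -998219^1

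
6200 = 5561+639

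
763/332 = 2  +  99/332= 2.30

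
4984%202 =136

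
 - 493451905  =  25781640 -519233545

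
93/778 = 93/778 = 0.12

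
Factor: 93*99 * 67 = 3^3 * 11^1*31^1* 67^1 = 616869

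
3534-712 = 2822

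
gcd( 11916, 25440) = 12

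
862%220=202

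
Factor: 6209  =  7^1*887^1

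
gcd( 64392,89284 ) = 4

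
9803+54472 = 64275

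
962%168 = 122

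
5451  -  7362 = -1911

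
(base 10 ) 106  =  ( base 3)10221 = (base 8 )152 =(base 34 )34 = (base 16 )6A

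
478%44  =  38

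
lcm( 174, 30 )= 870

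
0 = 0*(-820)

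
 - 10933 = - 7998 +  - 2935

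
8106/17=8106/17  =  476.82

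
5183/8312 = 5183/8312 = 0.62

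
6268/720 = 1567/180 = 8.71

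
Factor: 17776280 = 2^3*5^1*37^1*12011^1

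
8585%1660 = 285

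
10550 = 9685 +865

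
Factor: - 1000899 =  - 3^2*111211^1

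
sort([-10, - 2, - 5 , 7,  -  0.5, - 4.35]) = [ - 10,  -  5, - 4.35 , - 2, - 0.5,7] 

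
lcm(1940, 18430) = 36860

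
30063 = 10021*3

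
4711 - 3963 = 748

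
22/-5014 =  - 1 + 2496/2507 = - 0.00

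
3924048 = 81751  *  48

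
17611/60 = 17611/60  =  293.52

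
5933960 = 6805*872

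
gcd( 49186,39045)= 1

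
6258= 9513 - 3255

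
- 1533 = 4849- 6382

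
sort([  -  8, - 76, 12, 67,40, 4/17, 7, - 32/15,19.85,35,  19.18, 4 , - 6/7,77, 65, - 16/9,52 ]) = [-76, - 8, - 32/15, - 16/9, - 6/7, 4/17, 4, 7,  12, 19.18, 19.85 , 35, 40,52, 65,67,77] 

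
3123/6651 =347/739=0.47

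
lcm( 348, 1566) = 3132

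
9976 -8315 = 1661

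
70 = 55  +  15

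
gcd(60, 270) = 30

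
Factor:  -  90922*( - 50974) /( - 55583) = -2^2*7^1 * 13^2*31^( - 1)*163^( - 1)*269^1*331^1 = -421332548/5053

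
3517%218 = 29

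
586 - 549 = 37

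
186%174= 12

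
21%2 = 1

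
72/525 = 24/175 = 0.14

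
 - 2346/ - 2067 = 782/689 = 1.13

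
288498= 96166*3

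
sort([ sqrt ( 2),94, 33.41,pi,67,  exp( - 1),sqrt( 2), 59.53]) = [exp (-1) , sqrt(2 ), sqrt ( 2),pi , 33.41, 59.53,67, 94]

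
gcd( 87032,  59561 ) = 1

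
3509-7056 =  - 3547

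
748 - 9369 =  - 8621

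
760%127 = 125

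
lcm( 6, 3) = 6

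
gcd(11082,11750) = 2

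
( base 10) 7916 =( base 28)a2k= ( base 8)17354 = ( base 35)6G6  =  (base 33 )78T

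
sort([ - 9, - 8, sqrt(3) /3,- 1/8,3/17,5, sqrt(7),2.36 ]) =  [ - 9, -8, - 1/8, 3/17 , sqrt(3 )/3, 2.36, sqrt(7),5]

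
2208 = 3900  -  1692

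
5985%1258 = 953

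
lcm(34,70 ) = 1190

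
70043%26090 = 17863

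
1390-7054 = -5664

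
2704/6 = 450 + 2/3 = 450.67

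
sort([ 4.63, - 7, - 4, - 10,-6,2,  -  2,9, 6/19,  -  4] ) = [ - 10, - 7,  -  6 , - 4, - 4, - 2, 6/19,  2,4.63,  9]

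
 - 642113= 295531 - 937644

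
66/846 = 11/141 = 0.08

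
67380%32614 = 2152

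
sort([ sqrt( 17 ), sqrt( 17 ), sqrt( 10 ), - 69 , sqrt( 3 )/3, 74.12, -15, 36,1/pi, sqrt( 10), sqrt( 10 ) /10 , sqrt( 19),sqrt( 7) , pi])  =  [ - 69, - 15,  sqrt( 10) /10, 1/pi,sqrt( 3 ) /3, sqrt(7 ),  pi, sqrt(10 ), sqrt(10), sqrt( 17 ), sqrt( 17 ),sqrt(19), 36,  74.12 ]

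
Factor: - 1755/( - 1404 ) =2^( - 2)*5^1= 5/4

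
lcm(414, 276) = 828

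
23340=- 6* (-3890 )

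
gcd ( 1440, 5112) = 72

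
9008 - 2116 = 6892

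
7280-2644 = 4636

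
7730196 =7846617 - 116421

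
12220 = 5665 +6555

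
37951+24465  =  62416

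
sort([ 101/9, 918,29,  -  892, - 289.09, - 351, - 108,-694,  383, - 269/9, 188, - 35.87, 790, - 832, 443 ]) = [ - 892 , - 832, - 694,-351,-289.09, - 108, - 35.87, - 269/9, 101/9,  29, 188,383,443, 790, 918 ]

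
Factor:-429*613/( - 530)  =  262977/530 = 2^ ( - 1)*3^1*5^( - 1 )*11^1 * 13^1*53^(-1)*613^1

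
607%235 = 137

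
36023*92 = 3314116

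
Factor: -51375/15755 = -75/23 = - 3^1*5^2*23^( - 1)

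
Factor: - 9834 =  - 2^1*3^1*11^1*149^1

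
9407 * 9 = 84663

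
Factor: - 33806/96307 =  - 2^1 * 193^( - 1 ) * 499^(-1 )*16903^1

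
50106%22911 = 4284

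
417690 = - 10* ( - 41769 ) 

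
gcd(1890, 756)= 378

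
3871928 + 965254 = 4837182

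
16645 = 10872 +5773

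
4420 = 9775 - 5355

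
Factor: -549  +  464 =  - 5^1 * 17^1 = - 85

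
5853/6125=5853/6125=0.96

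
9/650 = 9/650 =0.01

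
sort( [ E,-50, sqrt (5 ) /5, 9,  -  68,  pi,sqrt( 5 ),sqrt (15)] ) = [  -  68,-50,sqrt( 5)/5, sqrt( 5),E,pi,sqrt(15),9]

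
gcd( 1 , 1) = 1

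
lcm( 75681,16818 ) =151362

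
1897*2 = 3794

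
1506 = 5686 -4180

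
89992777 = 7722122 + 82270655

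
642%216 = 210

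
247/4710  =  247/4710  =  0.05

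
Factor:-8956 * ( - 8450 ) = 2^3*5^2*13^2*2239^1 = 75678200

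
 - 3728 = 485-4213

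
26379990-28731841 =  - 2351851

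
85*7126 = 605710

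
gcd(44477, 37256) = 1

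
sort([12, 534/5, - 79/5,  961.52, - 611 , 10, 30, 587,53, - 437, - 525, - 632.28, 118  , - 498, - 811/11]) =[ - 632.28, - 611 , - 525, - 498, - 437, - 811/11, - 79/5,10, 12, 30, 53,534/5,118, 587, 961.52] 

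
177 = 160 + 17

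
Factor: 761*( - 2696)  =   - 2^3*337^1*761^1 = - 2051656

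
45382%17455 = 10472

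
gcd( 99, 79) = 1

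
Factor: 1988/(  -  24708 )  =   - 3^(  -  1)*7^1*29^( - 1 ) = - 7/87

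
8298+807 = 9105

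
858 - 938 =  - 80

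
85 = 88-3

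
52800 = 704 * 75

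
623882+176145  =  800027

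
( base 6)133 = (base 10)57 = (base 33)1O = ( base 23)2b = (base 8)71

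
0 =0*63891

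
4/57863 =4/57863 = 0.00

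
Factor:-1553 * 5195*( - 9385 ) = 5^2 * 1039^1*1553^1 * 1877^1 = 75716631475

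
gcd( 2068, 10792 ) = 4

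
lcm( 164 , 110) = 9020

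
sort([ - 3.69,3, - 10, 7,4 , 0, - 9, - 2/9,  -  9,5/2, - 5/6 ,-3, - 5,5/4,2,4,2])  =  [ - 10, - 9, - 9,-5, - 3.69, - 3, - 5/6, -2/9,0,5/4,2,2,  5/2,3,4,4, 7 ] 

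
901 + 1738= 2639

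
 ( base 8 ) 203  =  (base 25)56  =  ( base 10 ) 131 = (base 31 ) 47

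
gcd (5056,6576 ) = 16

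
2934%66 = 30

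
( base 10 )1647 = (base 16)66F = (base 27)270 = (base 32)1JF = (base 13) 999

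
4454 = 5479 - 1025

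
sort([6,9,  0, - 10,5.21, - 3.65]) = [ - 10, - 3.65, 0, 5.21, 6,9] 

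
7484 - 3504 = 3980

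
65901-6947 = 58954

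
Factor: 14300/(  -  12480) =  - 2^(-4)*3^(-1)*5^1*11^1 =- 55/48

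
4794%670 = 104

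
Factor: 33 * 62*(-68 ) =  -2^3*3^1*11^1*17^1*31^1 = -139128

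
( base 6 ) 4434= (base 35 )tf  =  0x406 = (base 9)1364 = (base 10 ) 1030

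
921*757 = 697197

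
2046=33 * 62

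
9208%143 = 56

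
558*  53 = 29574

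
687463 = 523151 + 164312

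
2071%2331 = 2071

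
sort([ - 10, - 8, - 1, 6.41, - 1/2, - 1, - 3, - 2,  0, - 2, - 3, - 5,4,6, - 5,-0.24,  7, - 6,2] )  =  [ - 10, - 8, -6, -5,  -  5, - 3, - 3, - 2, - 2, - 1, - 1,-1/2, -0.24, 0, 2, 4, 6, 6.41,7]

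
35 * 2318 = 81130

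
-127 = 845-972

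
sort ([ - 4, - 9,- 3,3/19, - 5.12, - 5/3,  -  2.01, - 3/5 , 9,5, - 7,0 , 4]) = [ - 9, - 7, - 5.12, - 4,-3, - 2.01, - 5/3,  -  3/5,0 , 3/19,  4, 5 , 9 ]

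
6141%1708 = 1017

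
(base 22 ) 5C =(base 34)3K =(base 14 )8A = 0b1111010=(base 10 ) 122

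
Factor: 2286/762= 3 = 3^1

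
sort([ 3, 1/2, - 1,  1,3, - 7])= [ - 7,-1, 1/2, 1, 3,3] 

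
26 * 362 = 9412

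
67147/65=67147/65 = 1033.03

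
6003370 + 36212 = 6039582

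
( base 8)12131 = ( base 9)7127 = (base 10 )5209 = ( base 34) 4h7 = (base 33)4ps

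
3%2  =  1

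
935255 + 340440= 1275695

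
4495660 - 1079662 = 3415998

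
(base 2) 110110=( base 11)4a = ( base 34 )1k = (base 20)2e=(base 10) 54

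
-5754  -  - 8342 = 2588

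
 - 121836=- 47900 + -73936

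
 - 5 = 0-5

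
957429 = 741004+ 216425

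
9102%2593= 1323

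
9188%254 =44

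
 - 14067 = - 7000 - 7067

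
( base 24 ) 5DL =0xc8d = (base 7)12240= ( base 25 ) 53d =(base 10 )3213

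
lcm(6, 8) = 24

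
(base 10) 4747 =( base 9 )6454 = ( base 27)6DM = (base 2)1001010001011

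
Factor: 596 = 2^2*149^1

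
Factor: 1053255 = 3^1  *5^1* 7^2*1433^1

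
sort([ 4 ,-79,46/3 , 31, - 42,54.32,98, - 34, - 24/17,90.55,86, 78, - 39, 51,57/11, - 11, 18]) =[ - 79, - 42 , - 39, - 34, - 11, - 24/17,4, 57/11,  46/3  ,  18 , 31, 51,  54.32,  78,86 , 90.55 , 98 ]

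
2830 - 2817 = 13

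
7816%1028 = 620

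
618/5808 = 103/968 = 0.11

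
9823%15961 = 9823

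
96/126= 16/21 = 0.76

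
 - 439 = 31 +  - 470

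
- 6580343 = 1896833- 8477176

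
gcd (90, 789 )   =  3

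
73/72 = 1 + 1/72= 1.01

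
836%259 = 59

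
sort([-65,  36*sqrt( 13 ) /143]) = [  -  65, 36 * sqrt( 13)/143]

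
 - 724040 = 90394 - 814434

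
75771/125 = 75771/125 = 606.17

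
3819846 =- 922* ( - 4143) 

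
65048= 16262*4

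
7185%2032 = 1089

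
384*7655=2939520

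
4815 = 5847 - 1032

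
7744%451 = 77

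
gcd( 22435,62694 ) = 1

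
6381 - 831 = 5550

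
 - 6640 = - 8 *830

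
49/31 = 49/31 = 1.58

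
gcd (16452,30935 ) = 1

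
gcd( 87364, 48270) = 2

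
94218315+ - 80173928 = 14044387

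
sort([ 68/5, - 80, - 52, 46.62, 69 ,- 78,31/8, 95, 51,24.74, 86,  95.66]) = [-80, - 78,- 52,  31/8 , 68/5  ,  24.74,46.62,  51, 69, 86, 95, 95.66 ]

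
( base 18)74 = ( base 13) A0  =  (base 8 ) 202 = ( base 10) 130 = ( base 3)11211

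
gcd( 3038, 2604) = 434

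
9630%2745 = 1395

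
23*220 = 5060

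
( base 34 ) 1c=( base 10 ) 46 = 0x2E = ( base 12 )3a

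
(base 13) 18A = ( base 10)283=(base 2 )100011011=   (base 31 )94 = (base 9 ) 344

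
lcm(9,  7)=63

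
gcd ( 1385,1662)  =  277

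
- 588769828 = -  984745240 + 395975412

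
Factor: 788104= 2^3*29^1 * 43^1*79^1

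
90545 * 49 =4436705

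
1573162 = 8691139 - 7117977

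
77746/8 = 9718 + 1/4 = 9718.25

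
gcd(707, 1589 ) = 7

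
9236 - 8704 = 532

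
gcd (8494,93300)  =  2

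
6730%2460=1810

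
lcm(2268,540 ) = 11340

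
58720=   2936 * 20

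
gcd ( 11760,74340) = 420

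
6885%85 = 0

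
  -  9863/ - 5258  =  1 + 4605/5258 = 1.88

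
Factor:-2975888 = - 2^4*185993^1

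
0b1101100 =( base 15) 73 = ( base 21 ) 53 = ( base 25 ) 48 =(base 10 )108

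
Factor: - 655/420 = - 131/84 = - 2^( - 2)*3^(-1)*7^( -1)*131^1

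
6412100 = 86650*74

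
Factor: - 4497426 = -2^1 * 3^2*249857^1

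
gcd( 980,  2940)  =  980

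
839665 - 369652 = 470013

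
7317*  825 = 6036525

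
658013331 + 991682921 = 1649696252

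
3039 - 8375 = - 5336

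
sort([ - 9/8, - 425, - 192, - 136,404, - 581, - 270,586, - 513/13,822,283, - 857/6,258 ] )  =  [ - 581, - 425,-270,-192, - 857/6, - 136,-513/13,-9/8,258,283,404,586,822 ]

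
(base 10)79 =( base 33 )2D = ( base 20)3j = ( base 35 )29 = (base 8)117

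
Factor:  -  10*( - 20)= 200 = 2^3*5^2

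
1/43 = 1/43 = 0.02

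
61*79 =4819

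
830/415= 2 =2.00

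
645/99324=215/33108  =  0.01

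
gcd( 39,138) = 3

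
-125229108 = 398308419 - 523537527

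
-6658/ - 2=3329/1 = 3329.00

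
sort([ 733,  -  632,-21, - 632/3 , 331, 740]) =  [ - 632, - 632/3, - 21, 331,733,740]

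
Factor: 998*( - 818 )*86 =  - 2^3 * 43^1*409^1*499^1 = - 70207304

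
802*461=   369722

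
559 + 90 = 649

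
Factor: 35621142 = 2^1*3^1*5936857^1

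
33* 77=2541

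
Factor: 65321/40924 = 83/52 = 2^(  -  2)*13^( - 1)* 83^1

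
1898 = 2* 949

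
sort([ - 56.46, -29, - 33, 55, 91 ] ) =[ - 56.46, - 33, - 29,55, 91 ]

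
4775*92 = 439300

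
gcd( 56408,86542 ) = 2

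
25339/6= 25339/6 = 4223.17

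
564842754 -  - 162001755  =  726844509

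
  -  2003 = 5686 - 7689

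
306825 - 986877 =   -  680052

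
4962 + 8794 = 13756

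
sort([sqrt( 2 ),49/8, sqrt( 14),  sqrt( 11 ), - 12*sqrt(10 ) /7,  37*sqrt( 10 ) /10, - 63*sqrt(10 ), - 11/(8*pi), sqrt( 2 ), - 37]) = [ - 63*sqrt( 10 ), - 37, - 12*sqrt( 10)/7, - 11/( 8*pi ), sqrt( 2),sqrt(2 ),sqrt( 11), sqrt(14),49/8,37 * sqrt( 10 ) /10 ]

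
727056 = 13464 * 54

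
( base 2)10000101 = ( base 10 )133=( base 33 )41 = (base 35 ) 3s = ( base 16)85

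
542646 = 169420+373226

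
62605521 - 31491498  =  31114023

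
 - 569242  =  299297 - 868539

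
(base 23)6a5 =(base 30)3NJ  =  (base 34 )2W9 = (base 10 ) 3409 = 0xd51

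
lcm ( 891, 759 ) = 20493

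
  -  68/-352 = 17/88  =  0.19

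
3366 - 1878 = 1488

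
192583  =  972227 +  - 779644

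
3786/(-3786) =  - 1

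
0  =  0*217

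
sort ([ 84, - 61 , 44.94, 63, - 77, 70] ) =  [ - 77, - 61,44.94, 63,70, 84]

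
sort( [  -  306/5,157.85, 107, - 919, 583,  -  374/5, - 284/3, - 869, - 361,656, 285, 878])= [ - 919, - 869, - 361  ,-284/3, - 374/5,- 306/5, 107,157.85,285,583, 656, 878]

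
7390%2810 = 1770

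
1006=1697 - 691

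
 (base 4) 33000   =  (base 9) 1276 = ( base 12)680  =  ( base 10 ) 960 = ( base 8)1700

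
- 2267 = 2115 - 4382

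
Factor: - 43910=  - 2^1*5^1*4391^1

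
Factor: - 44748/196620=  - 33/145 = - 3^1*  5^( - 1 )*11^1* 29^(-1)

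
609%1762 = 609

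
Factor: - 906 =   -  2^1*3^1*151^1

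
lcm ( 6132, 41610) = 582540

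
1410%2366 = 1410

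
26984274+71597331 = 98581605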